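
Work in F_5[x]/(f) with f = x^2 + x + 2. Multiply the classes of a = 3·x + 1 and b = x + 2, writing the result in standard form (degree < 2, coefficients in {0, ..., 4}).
a · b ≡ 4·x + 1 (mod f(x))

Multiply as integer polynomials: a · b = 3·x^2 + 7·x + 2. Reducing coefficients mod 5: a · b ≡ 3·x^2 + 2·x + 2. Now divide by f(x) = x^2 + x + 2 in F_5[x], eliminating the leading term at each step:
  leading term 3·x^2: subtract (3)·f(x) = 3·x^2 + 3·x + 1, leaving 4·x + 1 (coefficients mod 5)
The degree is now < 2, so this is the remainder. Hence a · b ≡ 4·x + 1 in F_5[x]/(f).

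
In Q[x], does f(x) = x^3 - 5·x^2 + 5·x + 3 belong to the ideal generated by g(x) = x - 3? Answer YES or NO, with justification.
YES

In Q[x] the ideal (g) consists of all multiples of g, so f ∈ (g) iff g | f, i.e. iff the remainder of f on division by g is 0. Divide f by g (g is monic, so eliminate the leading term of the running remainder at each step):
  leading term x^3: subtract (x^2)·g(x) = x^3 - 3·x^2, leaving -2·x^2 + 5·x + 3
  leading term -2·x^2: subtract (-2·x)·g(x) = -2·x^2 + 6·x, leaving 3 - x
  leading term -x: subtract (-1)·g(x) = 3 - x, leaving 0
The remainder is 0, so f(x) = g(x) · h(x) with h(x) = x^2 - 2·x - 1. Hence g | f, i.e. f ∈ (g).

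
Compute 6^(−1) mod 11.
6^(−1) ≡ 2 (mod 11)

Apply the extended Euclidean algorithm to (11, 6), tracking rows (r, s, t) with s·11 + t·6 = r. Each division r_prev = q·r_cur + r_new produces the new row as (previous row) − q·(current row):
  row A: (11, 1, 0)   [1·11 + 0·6 = 11]
  row B: (6, 0, 1)   [0·11 + 1·6 = 6]
  11 = 1·6 + 5   → row C = row A − 1·row B = (5, 1, −1)   [check: 1·11 − 1·6 = 5]
  6 = 1·5 + 1   → row D = row B − 1·row C = (1, −1, 2)   [check: −1·11 + 2·6 = 1]
  5 = 5·1 + 0   → remainder 0, stop. gcd = 1 (last nonzero row D).
The gcd is 1, so 6 is invertible mod 11. The last nonzero row gives −1·11 + 2·6 = 1, so t = 2. So 6^(−1) ≡ 2 (mod 11). Verify: 6 · 2 = 12 ≡ 1 (mod 11). ✓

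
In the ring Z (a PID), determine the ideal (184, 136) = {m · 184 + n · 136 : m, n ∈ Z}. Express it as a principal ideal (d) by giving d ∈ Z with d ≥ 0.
In the PID Z, (a, b) is generated by gcd(a, b). Compute gcd(184, 136) with the extended Euclidean algorithm, tracking rows (r, s, t) with s·184 + t·136 = r:
  row A: (184, 1, 0)   [1·184 + 0·136 = 184]
  row B: (136, 0, 1)   [0·184 + 1·136 = 136]
  184 = 1·136 + 48   → row C = row A − 1·row B = (48, 1, −1)   [check: 1·184 − 1·136 = 48]
  136 = 2·48 + 40   → row D = row B − 2·row C = (40, −2, 3)   [check: −2·184 + 3·136 = 40]
  48 = 1·40 + 8   → row E = row C − 1·row D = (8, 3, −4)   [check: 3·184 − 4·136 = 8]
  40 = 5·8 + 0   → remainder 0, stop. gcd = 8 (last nonzero row E).
So gcd(184, 136) = 8, with Bézout identity 3·184 − 4·136 = 8. Containment (⊇): the Bézout identity exhibits 8 as an element of (184, 136), giving (8) ⊆ (184, 136). Containment (⊆): since 8 | 184 and 8 | 136 (184 = 8·23, 136 = 8·17), every Z-linear combination of 184 and 136 is divisible by 8, so (184, 136) ⊆ (8). Therefore (184, 136) = (8), d = 8.

Final answer: (184, 136) = (8); d = 8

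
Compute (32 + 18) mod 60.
Both summands are already reduced mod 60. 32 + 18 = 50; 50 = 0·60 + 50, so (32 + 18) mod 60 = 50.

Final answer: 50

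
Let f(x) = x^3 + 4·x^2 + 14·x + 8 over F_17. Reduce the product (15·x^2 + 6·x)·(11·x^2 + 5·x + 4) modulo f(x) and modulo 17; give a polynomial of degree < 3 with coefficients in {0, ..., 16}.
a · b ≡ 9·x^2 + 3·x + 4 (mod f(x))

Multiply as integer polynomials: a · b = 165·x^4 + 141·x^3 + 90·x^2 + 24·x. Reducing coefficients mod 17: a · b ≡ 12·x^4 + 5·x^3 + 5·x^2 + 7·x. Now divide by f(x) = x^3 + 4·x^2 + 14·x + 8 in F_17[x], eliminating the leading term at each step:
  leading term 12·x^4: subtract (12·x)·f(x) = 12·x^4 + 14·x^3 + 15·x^2 + 11·x, leaving 8·x^3 + 7·x^2 + 13·x (coefficients mod 17)
  leading term 8·x^3: subtract (8)·f(x) = 8·x^3 + 15·x^2 + 10·x + 13, leaving 9·x^2 + 3·x + 4 (coefficients mod 17)
The degree is now < 3, so this is the remainder. Hence a · b ≡ 9·x^2 + 3·x + 4 in F_17[x]/(f).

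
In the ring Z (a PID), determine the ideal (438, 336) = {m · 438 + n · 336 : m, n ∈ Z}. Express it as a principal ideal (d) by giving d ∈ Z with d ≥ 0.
(438, 336) = (6); d = 6

In the PID Z, (a, b) is generated by gcd(a, b). Compute gcd(438, 336) with the extended Euclidean algorithm, tracking rows (r, s, t) with s·438 + t·336 = r:
  row A: (438, 1, 0)   [1·438 + 0·336 = 438]
  row B: (336, 0, 1)   [0·438 + 1·336 = 336]
  438 = 1·336 + 102   → row C = row A − 1·row B = (102, 1, −1)   [check: 1·438 − 1·336 = 102]
  336 = 3·102 + 30   → row D = row B − 3·row C = (30, −3, 4)   [check: −3·438 + 4·336 = 30]
  102 = 3·30 + 12   → row E = row C − 3·row D = (12, 10, −13)   [check: 10·438 − 13·336 = 12]
  30 = 2·12 + 6   → row F = row D − 2·row E = (6, −23, 30)   [check: −23·438 + 30·336 = 6]
  12 = 2·6 + 0   → remainder 0, stop. gcd = 6 (last nonzero row F).
So gcd(438, 336) = 6, with Bézout identity −23·438 + 30·336 = 6. Containment (⊇): the Bézout identity exhibits 6 as an element of (438, 336), giving (6) ⊆ (438, 336). Containment (⊆): since 6 | 438 and 6 | 336 (438 = 6·73, 336 = 6·56), every Z-linear combination of 438 and 336 is divisible by 6, so (438, 336) ⊆ (6). Therefore (438, 336) = (6), d = 6.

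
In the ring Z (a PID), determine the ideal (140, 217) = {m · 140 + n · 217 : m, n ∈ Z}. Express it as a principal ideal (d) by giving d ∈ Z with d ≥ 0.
(140, 217) = (7); d = 7

In the PID Z, (a, b) is generated by gcd(a, b). Compute gcd(217, 140) with the extended Euclidean algorithm, tracking rows (r, s, t) with s·217 + t·140 = r:
  row A: (217, 1, 0)   [1·217 + 0·140 = 217]
  row B: (140, 0, 1)   [0·217 + 1·140 = 140]
  217 = 1·140 + 77   → row C = row A − 1·row B = (77, 1, −1)   [check: 1·217 − 1·140 = 77]
  140 = 1·77 + 63   → row D = row B − 1·row C = (63, −1, 2)   [check: −1·217 + 2·140 = 63]
  77 = 1·63 + 14   → row E = row C − 1·row D = (14, 2, −3)   [check: 2·217 − 3·140 = 14]
  63 = 4·14 + 7   → row F = row D − 4·row E = (7, −9, 14)   [check: −9·217 + 14·140 = 7]
  14 = 2·7 + 0   → remainder 0, stop. gcd = 7 (last nonzero row F).
So gcd(140, 217) = 7, with Bézout identity −9·217 + 14·140 = 7. Containment (⊇): the Bézout identity exhibits 7 as an element of (140, 217), giving (7) ⊆ (140, 217). Containment (⊆): since 7 | 140 and 7 | 217 (140 = 7·20, 217 = 7·31), every Z-linear combination of 140 and 217 is divisible by 7, so (140, 217) ⊆ (7). Therefore (140, 217) = (7), d = 7.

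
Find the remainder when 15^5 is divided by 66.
45

Use repeated squaring. Binary(5) = 101. Walk through the bits of the exponent 5 left-to-right: at each bit after the leading one, square the running value, then multiply by 15 if the bit is 1 (always reducing mod 66):
  bit 1 = 1 (leading): start with 15.
  bit 2 = 0: square 15^2 = 225 ≡ 27 (mod 66).
  bit 3 = 1: square 27^2 = 729 ≡ 3; bit is 1, so multiply 3·15 = 45 (mod 66).
Final value: 15^5 ≡ 45 (mod 66).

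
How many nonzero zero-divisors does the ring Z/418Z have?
Z/418Z has 237 nonzero zero-divisors

In Z/418Z each nonzero element is either a unit (gcd with 418 is 1) or a zero-divisor (gcd > 1). The number of units is φ(418): factorise 418 = 2 · 11 · 19, so φ(418) = (2 − 1) · (11 − 1) · (19 − 1) = 1 · 10 · 18 = 180. The nonzero elements number 418 − 1 = 417. Hence the nonzero zero-divisors number 417 − 180 = 237.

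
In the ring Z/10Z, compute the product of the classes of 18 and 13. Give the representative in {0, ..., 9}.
Reduce the factors first: 18 ≡ 8, 13 ≡ 3 (mod 10), so 18 · 13 ≡ 8 · 3 (mod 10). 8 · 3 = 24. Dividing by 10: 24 = 2·10 + 4. So (18 · 13) mod 10 = 4.

Final answer: 4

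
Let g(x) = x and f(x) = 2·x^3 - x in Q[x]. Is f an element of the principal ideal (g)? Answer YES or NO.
YES

In Q[x] the ideal (g) consists of all multiples of g, so f ∈ (g) iff g | f, i.e. iff the remainder of f on division by g is 0. Divide f by g (g is monic, so eliminate the leading term of the running remainder at each step):
  leading term 2·x^3: subtract (2·x^2)·g(x) = 2·x^3, leaving -x
  leading term -x: subtract (-1)·g(x) = -x, leaving 0
The remainder is 0, so f(x) = g(x) · h(x) with h(x) = 2·x^2 - 1. Hence g | f, i.e. f ∈ (g).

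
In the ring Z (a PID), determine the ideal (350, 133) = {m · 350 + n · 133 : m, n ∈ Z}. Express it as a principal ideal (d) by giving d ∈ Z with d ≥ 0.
(350, 133) = (7); d = 7

In the PID Z, (a, b) is generated by gcd(a, b). Compute gcd(350, 133) with the extended Euclidean algorithm, tracking rows (r, s, t) with s·350 + t·133 = r:
  row A: (350, 1, 0)   [1·350 + 0·133 = 350]
  row B: (133, 0, 1)   [0·350 + 1·133 = 133]
  350 = 2·133 + 84   → row C = row A − 2·row B = (84, 1, −2)   [check: 1·350 − 2·133 = 84]
  133 = 1·84 + 49   → row D = row B − 1·row C = (49, −1, 3)   [check: −1·350 + 3·133 = 49]
  84 = 1·49 + 35   → row E = row C − 1·row D = (35, 2, −5)   [check: 2·350 − 5·133 = 35]
  49 = 1·35 + 14   → row F = row D − 1·row E = (14, −3, 8)   [check: −3·350 + 8·133 = 14]
  35 = 2·14 + 7   → row G = row E − 2·row F = (7, 8, −21)   [check: 8·350 − 21·133 = 7]
  14 = 2·7 + 0   → remainder 0, stop. gcd = 7 (last nonzero row G).
So gcd(350, 133) = 7, with Bézout identity 8·350 − 21·133 = 7. Containment (⊇): the Bézout identity exhibits 7 as an element of (350, 133), giving (7) ⊆ (350, 133). Containment (⊆): since 7 | 350 and 7 | 133 (350 = 7·50, 133 = 7·19), every Z-linear combination of 350 and 133 is divisible by 7, so (350, 133) ⊆ (7). Therefore (350, 133) = (7), d = 7.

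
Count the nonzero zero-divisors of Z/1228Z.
In Z/1228Z each nonzero element is either a unit (gcd with 1228 is 1) or a zero-divisor (gcd > 1). The number of units is φ(1228): factorise 1228 = 2^2 · 307, so φ(1228) = (2^2 − 2^1) · (307 − 1) = 2 · 306 = 612. The nonzero elements number 1228 − 1 = 1227. Hence the nonzero zero-divisors number 1227 − 612 = 615.

Final answer: Z/1228Z has 615 nonzero zero-divisors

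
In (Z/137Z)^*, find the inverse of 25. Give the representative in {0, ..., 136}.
25^(−1) ≡ 11 (mod 137)

Apply the extended Euclidean algorithm to (137, 25), tracking rows (r, s, t) with s·137 + t·25 = r. Each division r_prev = q·r_cur + r_new produces the new row as (previous row) − q·(current row):
  row A: (137, 1, 0)   [1·137 + 0·25 = 137]
  row B: (25, 0, 1)   [0·137 + 1·25 = 25]
  137 = 5·25 + 12   → row C = row A − 5·row B = (12, 1, −5)   [check: 1·137 − 5·25 = 12]
  25 = 2·12 + 1   → row D = row B − 2·row C = (1, −2, 11)   [check: −2·137 + 11·25 = 1]
  12 = 12·1 + 0   → remainder 0, stop. gcd = 1 (last nonzero row D).
The gcd is 1, so 25 is invertible mod 137. The last nonzero row gives −2·137 + 11·25 = 1, so t = 11. So 25^(−1) ≡ 11 (mod 137). Verify: 25 · 11 = 275 ≡ 1 (mod 137). ✓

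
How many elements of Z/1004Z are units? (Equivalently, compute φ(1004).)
An element a ∈ Z/1004Z is a unit iff gcd(a, 1004) = 1, so the number of units is φ(1004). φ is multiplicative, with φ(p^e) = p^e − p^(e−1). Factorise 1004 = 2^2 · 251. Then
  φ(1004) = (2^2 − 2^1) · (251 − 1) = 2 · 250 = 500.

Final answer: Z/1004Z has φ(1004) = 500 units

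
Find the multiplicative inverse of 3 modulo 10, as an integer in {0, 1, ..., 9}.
Apply the extended Euclidean algorithm to (10, 3), tracking rows (r, s, t) with s·10 + t·3 = r. Each division r_prev = q·r_cur + r_new produces the new row as (previous row) − q·(current row):
  row A: (10, 1, 0)   [1·10 + 0·3 = 10]
  row B: (3, 0, 1)   [0·10 + 1·3 = 3]
  10 = 3·3 + 1   → row C = row A − 3·row B = (1, 1, −3)   [check: 1·10 − 3·3 = 1]
  3 = 3·1 + 0   → remainder 0, stop. gcd = 1 (last nonzero row C).
The gcd is 1, so 3 is invertible mod 10. The last nonzero row gives 1·10 − 3·3 = 1, so t = −3. So 3^(−1) ≡ −3 ≡ 7 (mod 10). Verify: 3 · 7 = 21 ≡ 1 (mod 10). ✓

Final answer: 3^(−1) ≡ 7 (mod 10)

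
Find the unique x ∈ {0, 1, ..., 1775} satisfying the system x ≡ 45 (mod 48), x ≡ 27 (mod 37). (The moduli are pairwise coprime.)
The moduli 48, 37 are pairwise coprime, so by the CRT there is a unique solution mod 48·37 = 1776.
Solve by successive substitution. Start with x ≡ 45 (mod 48).
  Combine with x ≡ 27 (mod 37): write x = 45 + 48·t and require 45 + 48·t ≡ 27 (mod 37), i.e. 48·t ≡ 27 − 45 ≡ 19 (mod 37). Since 48^(−1) ≡ 27 (mod 37) (48 ≡ 11 (mod 37)), t ≡ 27·19 ≡ 32 (mod 37). So x ≡ 45 + 48·32 = 1581 (mod 1776).
Unique solution in [0, 1776): x = 1581.

Final answer: x ≡ 1581 (mod 1776); the representative in [0, 1776) is 1581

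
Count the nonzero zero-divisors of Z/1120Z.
Z/1120Z has 735 nonzero zero-divisors

In Z/1120Z each nonzero element is either a unit (gcd with 1120 is 1) or a zero-divisor (gcd > 1). The number of units is φ(1120): factorise 1120 = 2^5 · 5 · 7, so φ(1120) = (2^5 − 2^4) · (5 − 1) · (7 − 1) = 16 · 4 · 6 = 384. The nonzero elements number 1120 − 1 = 1119. Hence the nonzero zero-divisors number 1119 − 384 = 735.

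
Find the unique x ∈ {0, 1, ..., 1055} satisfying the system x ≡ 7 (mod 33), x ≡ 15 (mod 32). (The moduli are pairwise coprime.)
The moduli 33, 32 are pairwise coprime, so by the CRT there is a unique solution mod 33·32 = 1056.
Solve by successive substitution. Start with x ≡ 7 (mod 33).
  Combine with x ≡ 15 (mod 32): write x = 7 + 33·t and require 7 + 33·t ≡ 15 (mod 32), i.e. 33·t ≡ 15 − 7 ≡ 8 (mod 32). Since 33^(−1) ≡ 1 (mod 32) (33 ≡ 1 (mod 32)), t ≡ 1·8 ≡ 8 (mod 32). So x ≡ 7 + 33·8 = 271 (mod 1056).
Unique solution in [0, 1056): x = 271.

Final answer: x ≡ 271 (mod 1056); the representative in [0, 1056) is 271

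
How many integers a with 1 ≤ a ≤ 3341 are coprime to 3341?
The number of a ∈ {1, ..., 3341} with gcd(a, 3341) = 1 is by definition Euler's totient φ(3341). φ is multiplicative, with φ(p^e) = p^e − p^(e−1). Factorise 3341 = 13 · 257. Then
  φ(3341) = (13 − 1) · (257 − 1) = 12 · 256 = 3072.
So there are 3072 such integers.

Final answer: 3072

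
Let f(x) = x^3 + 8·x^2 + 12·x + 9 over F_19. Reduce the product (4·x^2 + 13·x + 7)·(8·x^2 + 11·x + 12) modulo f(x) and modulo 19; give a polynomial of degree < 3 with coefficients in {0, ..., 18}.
a · b ≡ 5·x^2 + 6·x + 11 (mod f(x))

Multiply as integer polynomials: a · b = 32·x^4 + 148·x^3 + 247·x^2 + 233·x + 84. Reducing coefficients mod 19: a · b ≡ 13·x^4 + 15·x^3 + 5·x + 8. Now divide by f(x) = x^3 + 8·x^2 + 12·x + 9 in F_19[x], eliminating the leading term at each step:
  leading term 13·x^4: subtract (13·x)·f(x) = 13·x^4 + 9·x^3 + 4·x^2 + 3·x, leaving 6·x^3 + 15·x^2 + 2·x + 8 (coefficients mod 19)
  leading term 6·x^3: subtract (6)·f(x) = 6·x^3 + 10·x^2 + 15·x + 16, leaving 5·x^2 + 6·x + 11 (coefficients mod 19)
The degree is now < 3, so this is the remainder. Hence a · b ≡ 5·x^2 + 6·x + 11 in F_19[x]/(f).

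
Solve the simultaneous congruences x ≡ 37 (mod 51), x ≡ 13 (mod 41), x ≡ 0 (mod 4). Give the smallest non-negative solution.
The moduli 51, 41, 4 are pairwise coprime, so by the CRT there is a unique solution mod 51·41·4 = 8364.
Solve by successive substitution. Start with x ≡ 37 (mod 51).
  Combine with x ≡ 13 (mod 41): write x = 37 + 51·t and require 37 + 51·t ≡ 13 (mod 41), i.e. 51·t ≡ 13 − 37 ≡ 17 (mod 41). Since 51^(−1) ≡ 37 (mod 41) (51 ≡ 10 (mod 41)), t ≡ 37·17 ≡ 14 (mod 41). So x ≡ 37 + 51·14 = 751 (mod 2091).
  Combine with x ≡ 0 (mod 4): write x = 751 + 2091·t and require 751 + 2091·t ≡ 0 (mod 4), i.e. 2091·t ≡ 0 − 751 ≡ 1 (mod 4). Since 2091^(−1) ≡ 3 (mod 4) (2091 ≡ 3 (mod 4)), t ≡ 3·1 ≡ 3 (mod 4). So x ≡ 751 + 2091·3 = 7024 (mod 8364).
Unique solution in [0, 8364): x = 7024.

Final answer: x ≡ 7024 (mod 8364); the representative in [0, 8364) is 7024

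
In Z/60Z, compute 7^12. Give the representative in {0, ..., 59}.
1

Use repeated squaring. Binary(12) = 1100. Walk through the bits of the exponent 12 left-to-right: at each bit after the leading one, square the running value, then multiply by 7 if the bit is 1 (always reducing mod 60):
  bit 1 = 1 (leading): start with 7.
  bit 2 = 1: square 7^2 = 49; bit is 1, so multiply 49·7 = 343 ≡ 43 (mod 60).
  bit 3 = 0: square 43^2 = 1849 ≡ 49 (mod 60).
  bit 4 = 0: square 49^2 = 2401 ≡ 1 (mod 60).
Final value: 7^12 ≡ 1 (mod 60).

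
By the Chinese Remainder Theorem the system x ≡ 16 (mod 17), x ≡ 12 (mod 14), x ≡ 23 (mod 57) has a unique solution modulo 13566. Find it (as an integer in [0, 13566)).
x ≡ 6578 (mod 13566); the representative in [0, 13566) is 6578

The moduli 17, 14, 57 are pairwise coprime, so by the CRT there is a unique solution mod 17·14·57 = 13566.
Solve by successive substitution. Start with x ≡ 16 (mod 17).
  Combine with x ≡ 12 (mod 14): write x = 16 + 17·t and require 16 + 17·t ≡ 12 (mod 14), i.e. 17·t ≡ 12 − 16 ≡ 10 (mod 14). Since 17^(−1) ≡ 5 (mod 14) (17 ≡ 3 (mod 14)), t ≡ 5·10 ≡ 8 (mod 14). So x ≡ 16 + 17·8 = 152 (mod 238).
  Combine with x ≡ 23 (mod 57): write x = 152 + 238·t and require 152 + 238·t ≡ 23 (mod 57), i.e. 238·t ≡ 23 − 152 ≡ 42 (mod 57). Since 238^(−1) ≡ 40 (mod 57) (238 ≡ 10 (mod 57)), t ≡ 40·42 ≡ 27 (mod 57). So x ≡ 152 + 238·27 = 6578 (mod 13566).
Unique solution in [0, 13566): x = 6578.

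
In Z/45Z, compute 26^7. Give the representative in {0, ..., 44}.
Use repeated squaring. Binary(7) = 111. Walk through the bits of the exponent 7 left-to-right: at each bit after the leading one, square the running value, then multiply by 26 if the bit is 1 (always reducing mod 45):
  bit 1 = 1 (leading): start with 26.
  bit 2 = 1: square 26^2 = 676 ≡ 1; bit is 1, so multiply 1·26 = 26 (mod 45).
  bit 3 = 1: square 26^2 = 676 ≡ 1; bit is 1, so multiply 1·26 = 26 (mod 45).
Final value: 26^7 ≡ 26 (mod 45).

Final answer: 26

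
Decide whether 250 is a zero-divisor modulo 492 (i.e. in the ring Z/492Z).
gcd(250, 492) = 2 > 1, so 250 is not a unit in Z/492Z. In Z/nZ every nonzero non-unit is a zero-divisor: explicitly, take b = 492/gcd = 246 ≠ 0 (mod 492); then 250·246 = 61500 = 125·492, i.e. 250·246 ≡ 0 (mod 492). So 250 is a zero-divisor.

Final answer: YES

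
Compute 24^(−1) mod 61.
24^(−1) ≡ 28 (mod 61)

Apply the extended Euclidean algorithm to (61, 24), tracking rows (r, s, t) with s·61 + t·24 = r. Each division r_prev = q·r_cur + r_new produces the new row as (previous row) − q·(current row):
  row A: (61, 1, 0)   [1·61 + 0·24 = 61]
  row B: (24, 0, 1)   [0·61 + 1·24 = 24]
  61 = 2·24 + 13   → row C = row A − 2·row B = (13, 1, −2)   [check: 1·61 − 2·24 = 13]
  24 = 1·13 + 11   → row D = row B − 1·row C = (11, −1, 3)   [check: −1·61 + 3·24 = 11]
  13 = 1·11 + 2   → row E = row C − 1·row D = (2, 2, −5)   [check: 2·61 − 5·24 = 2]
  11 = 5·2 + 1   → row F = row D − 5·row E = (1, −11, 28)   [check: −11·61 + 28·24 = 1]
  2 = 2·1 + 0   → remainder 0, stop. gcd = 1 (last nonzero row F).
The gcd is 1, so 24 is invertible mod 61. The last nonzero row gives −11·61 + 28·24 = 1, so t = 28. So 24^(−1) ≡ 28 (mod 61). Verify: 24 · 28 = 672 ≡ 1 (mod 61). ✓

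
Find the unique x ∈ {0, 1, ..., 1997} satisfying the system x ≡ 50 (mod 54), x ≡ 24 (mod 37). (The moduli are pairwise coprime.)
x ≡ 320 (mod 1998); the representative in [0, 1998) is 320

The moduli 54, 37 are pairwise coprime, so by the CRT there is a unique solution mod 54·37 = 1998.
Solve by successive substitution. Start with x ≡ 50 (mod 54).
  Combine with x ≡ 24 (mod 37): write x = 50 + 54·t and require 50 + 54·t ≡ 24 (mod 37), i.e. 54·t ≡ 24 − 50 ≡ 11 (mod 37). Since 54^(−1) ≡ 24 (mod 37) (54 ≡ 17 (mod 37)), t ≡ 24·11 ≡ 5 (mod 37). So x ≡ 50 + 54·5 = 320 (mod 1998).
Unique solution in [0, 1998): x = 320.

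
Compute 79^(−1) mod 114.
Apply the extended Euclidean algorithm to (114, 79), tracking rows (r, s, t) with s·114 + t·79 = r. Each division r_prev = q·r_cur + r_new produces the new row as (previous row) − q·(current row):
  row A: (114, 1, 0)   [1·114 + 0·79 = 114]
  row B: (79, 0, 1)   [0·114 + 1·79 = 79]
  114 = 1·79 + 35   → row C = row A − 1·row B = (35, 1, −1)   [check: 1·114 − 1·79 = 35]
  79 = 2·35 + 9   → row D = row B − 2·row C = (9, −2, 3)   [check: −2·114 + 3·79 = 9]
  35 = 3·9 + 8   → row E = row C − 3·row D = (8, 7, −10)   [check: 7·114 − 10·79 = 8]
  9 = 1·8 + 1   → row F = row D − 1·row E = (1, −9, 13)   [check: −9·114 + 13·79 = 1]
  8 = 8·1 + 0   → remainder 0, stop. gcd = 1 (last nonzero row F).
The gcd is 1, so 79 is invertible mod 114. The last nonzero row gives −9·114 + 13·79 = 1, so t = 13. So 79^(−1) ≡ 13 (mod 114). Verify: 79 · 13 = 1027 ≡ 1 (mod 114). ✓

Final answer: 79^(−1) ≡ 13 (mod 114)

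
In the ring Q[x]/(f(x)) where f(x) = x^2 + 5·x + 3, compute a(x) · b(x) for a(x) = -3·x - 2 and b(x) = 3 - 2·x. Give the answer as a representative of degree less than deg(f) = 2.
First multiply in Q[x] without reducing: a · b = 6·x^2 - 5·x - 6. Now divide by f(x) = x^2 + 5·x + 3, eliminating the leading term at each step:
  leading term 6·x^2: subtract (6)·f(x) = 6·x^2 + 30·x + 18, leaving -35·x - 24
The degree is now < 2, so this is the remainder. Hence a · b ≡ -35·x - 24 in Q[x]/(f).

Final answer: a · b ≡ -35·x - 24 (mod f(x))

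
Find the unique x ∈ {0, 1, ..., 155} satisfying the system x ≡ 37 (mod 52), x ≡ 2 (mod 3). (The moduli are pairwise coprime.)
x ≡ 89 (mod 156); the representative in [0, 156) is 89

The moduli 52, 3 are pairwise coprime, so by the CRT there is a unique solution mod 52·3 = 156.
Solve by successive substitution. Start with x ≡ 37 (mod 52).
  Combine with x ≡ 2 (mod 3): write x = 37 + 52·t and require 37 + 52·t ≡ 2 (mod 3), i.e. 52·t ≡ 2 − 37 ≡ 1 (mod 3). Since 52^(−1) ≡ 1 (mod 3) (52 ≡ 1 (mod 3)), t ≡ 1·1 ≡ 1 (mod 3). So x ≡ 37 + 52·1 = 89 (mod 156).
Unique solution in [0, 156): x = 89.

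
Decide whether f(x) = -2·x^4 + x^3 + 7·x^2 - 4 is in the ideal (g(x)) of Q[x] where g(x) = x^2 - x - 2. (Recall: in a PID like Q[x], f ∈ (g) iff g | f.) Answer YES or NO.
In Q[x] the ideal (g) consists of all multiples of g, so f ∈ (g) iff g | f, i.e. iff the remainder of f on division by g is 0. Divide f by g (g is monic, so eliminate the leading term of the running remainder at each step):
  leading term -2·x^4: subtract (-2·x^2)·g(x) = -2·x^4 + 2·x^3 + 4·x^2, leaving -x^3 + 3·x^2 - 4
  leading term -x^3: subtract (-x)·g(x) = -x^3 + x^2 + 2·x, leaving 2·x^2 - 2·x - 4
  leading term 2·x^2: subtract (2)·g(x) = 2·x^2 - 2·x - 4, leaving 0
The remainder is 0, so f(x) = g(x) · h(x) with h(x) = -2·x^2 - x + 2. Hence g | f, i.e. f ∈ (g).

Final answer: YES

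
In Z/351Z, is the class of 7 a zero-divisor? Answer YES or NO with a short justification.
gcd(7, 351) = 1, so 7 is a unit in Z/351Z (it has a multiplicative inverse). A unit cannot be a zero-divisor: if 7·b ≡ 0 then multiplying both sides by 7^(−1) gives b ≡ 0. So 7 is not a zero-divisor.

Final answer: NO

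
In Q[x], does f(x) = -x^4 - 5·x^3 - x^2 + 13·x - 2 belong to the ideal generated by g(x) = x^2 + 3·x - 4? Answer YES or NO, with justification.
NO

In Q[x] the ideal (g) consists of all multiples of g, so f ∈ (g) iff g | f, i.e. iff the remainder of f on division by g is 0. Divide f by g (g is monic, so eliminate the leading term of the running remainder at each step):
  leading term -x^4: subtract (-x^2)·g(x) = -x^4 - 3·x^3 + 4·x^2, leaving -2·x^3 - 5·x^2 + 13·x - 2
  leading term -2·x^3: subtract (-2·x)·g(x) = -2·x^3 - 6·x^2 + 8·x, leaving x^2 + 5·x - 2
  leading term x^2: subtract (1)·g(x) = x^2 + 3·x - 4, leaving 2·x + 2
The remainder r(x) = 2·x + 2 ≠ 0 (and deg r < deg g), so g ∤ f, i.e. f ∉ (g).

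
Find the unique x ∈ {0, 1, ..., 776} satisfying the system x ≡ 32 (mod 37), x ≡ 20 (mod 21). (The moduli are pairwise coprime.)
x ≡ 587 (mod 777); the representative in [0, 777) is 587

The moduli 37, 21 are pairwise coprime, so by the CRT there is a unique solution mod 37·21 = 777.
Solve by successive substitution. Start with x ≡ 32 (mod 37).
  Combine with x ≡ 20 (mod 21): write x = 32 + 37·t and require 32 + 37·t ≡ 20 (mod 21), i.e. 37·t ≡ 20 − 32 ≡ 9 (mod 21). Since 37^(−1) ≡ 4 (mod 21) (37 ≡ 16 (mod 21)), t ≡ 4·9 ≡ 15 (mod 21). So x ≡ 32 + 37·15 = 587 (mod 777).
Unique solution in [0, 777): x = 587.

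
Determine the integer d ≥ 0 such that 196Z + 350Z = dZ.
In the PID Z, (a, b) is generated by gcd(a, b). Compute gcd(350, 196) with the extended Euclidean algorithm, tracking rows (r, s, t) with s·350 + t·196 = r:
  row A: (350, 1, 0)   [1·350 + 0·196 = 350]
  row B: (196, 0, 1)   [0·350 + 1·196 = 196]
  350 = 1·196 + 154   → row C = row A − 1·row B = (154, 1, −1)   [check: 1·350 − 1·196 = 154]
  196 = 1·154 + 42   → row D = row B − 1·row C = (42, −1, 2)   [check: −1·350 + 2·196 = 42]
  154 = 3·42 + 28   → row E = row C − 3·row D = (28, 4, −7)   [check: 4·350 − 7·196 = 28]
  42 = 1·28 + 14   → row F = row D − 1·row E = (14, −5, 9)   [check: −5·350 + 9·196 = 14]
  28 = 2·14 + 0   → remainder 0, stop. gcd = 14 (last nonzero row F).
So gcd(196, 350) = 14, with Bézout identity −5·350 + 9·196 = 14. Containment (⊇): the Bézout identity exhibits 14 as an element of (196, 350), giving (14) ⊆ (196, 350). Containment (⊆): since 14 | 196 and 14 | 350 (196 = 14·14, 350 = 14·25), every Z-linear combination of 196 and 350 is divisible by 14, so (196, 350) ⊆ (14). Therefore (196, 350) = (14), d = 14.

Final answer: (196, 350) = (14); d = 14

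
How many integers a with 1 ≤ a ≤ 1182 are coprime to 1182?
392

The number of a ∈ {1, ..., 1182} with gcd(a, 1182) = 1 is by definition Euler's totient φ(1182). φ is multiplicative, with φ(p^e) = p^e − p^(e−1). Factorise 1182 = 2 · 3 · 197. Then
  φ(1182) = (2 − 1) · (3 − 1) · (197 − 1) = 1 · 2 · 196 = 392.
So there are 392 such integers.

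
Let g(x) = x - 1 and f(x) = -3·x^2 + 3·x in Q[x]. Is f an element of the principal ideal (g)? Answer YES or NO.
In Q[x] the ideal (g) consists of all multiples of g, so f ∈ (g) iff g | f, i.e. iff the remainder of f on division by g is 0. Divide f by g (g is monic, so eliminate the leading term of the running remainder at each step):
  leading term -3·x^2: subtract (-3·x)·g(x) = -3·x^2 + 3·x, leaving 0
The remainder is 0, so f(x) = g(x) · h(x) with h(x) = -3·x. Hence g | f, i.e. f ∈ (g).

Final answer: YES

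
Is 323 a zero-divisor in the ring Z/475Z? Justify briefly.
YES

gcd(323, 475) = 19 > 1, so 323 is not a unit in Z/475Z. In Z/nZ every nonzero non-unit is a zero-divisor: explicitly, take b = 475/gcd = 25 ≠ 0 (mod 475); then 323·25 = 8075 = 17·475, i.e. 323·25 ≡ 0 (mod 475). So 323 is a zero-divisor.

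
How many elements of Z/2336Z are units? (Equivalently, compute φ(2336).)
Z/2336Z has φ(2336) = 1152 units

An element a ∈ Z/2336Z is a unit iff gcd(a, 2336) = 1, so the number of units is φ(2336). φ is multiplicative, with φ(p^e) = p^e − p^(e−1). Factorise 2336 = 2^5 · 73. Then
  φ(2336) = (2^5 − 2^4) · (73 − 1) = 16 · 72 = 1152.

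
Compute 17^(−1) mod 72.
17^(−1) ≡ 17 (mod 72)

Apply the extended Euclidean algorithm to (72, 17), tracking rows (r, s, t) with s·72 + t·17 = r. Each division r_prev = q·r_cur + r_new produces the new row as (previous row) − q·(current row):
  row A: (72, 1, 0)   [1·72 + 0·17 = 72]
  row B: (17, 0, 1)   [0·72 + 1·17 = 17]
  72 = 4·17 + 4   → row C = row A − 4·row B = (4, 1, −4)   [check: 1·72 − 4·17 = 4]
  17 = 4·4 + 1   → row D = row B − 4·row C = (1, −4, 17)   [check: −4·72 + 17·17 = 1]
  4 = 4·1 + 0   → remainder 0, stop. gcd = 1 (last nonzero row D).
The gcd is 1, so 17 is invertible mod 72. The last nonzero row gives −4·72 + 17·17 = 1, so t = 17. So 17^(−1) ≡ 17 (mod 72). Verify: 17 · 17 = 289 ≡ 1 (mod 72). ✓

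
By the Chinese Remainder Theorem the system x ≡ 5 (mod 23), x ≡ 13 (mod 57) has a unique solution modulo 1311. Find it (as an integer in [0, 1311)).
The moduli 23, 57 are pairwise coprime, so by the CRT there is a unique solution mod 23·57 = 1311.
Solve by successive substitution. Start with x ≡ 5 (mod 23).
  Combine with x ≡ 13 (mod 57): write x = 5 + 23·t and require 5 + 23·t ≡ 13 (mod 57), i.e. 23·t ≡ 13 − 5 ≡ 8 (mod 57). Since 23^(−1) ≡ 5 (mod 57), t ≡ 5·8 ≡ 40 (mod 57). So x ≡ 5 + 23·40 = 925 (mod 1311).
Unique solution in [0, 1311): x = 925.

Final answer: x ≡ 925 (mod 1311); the representative in [0, 1311) is 925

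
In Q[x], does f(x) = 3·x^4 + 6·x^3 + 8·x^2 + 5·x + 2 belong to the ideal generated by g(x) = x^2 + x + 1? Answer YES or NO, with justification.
YES

In Q[x] the ideal (g) consists of all multiples of g, so f ∈ (g) iff g | f, i.e. iff the remainder of f on division by g is 0. Divide f by g (g is monic, so eliminate the leading term of the running remainder at each step):
  leading term 3·x^4: subtract (3·x^2)·g(x) = 3·x^4 + 3·x^3 + 3·x^2, leaving 3·x^3 + 5·x^2 + 5·x + 2
  leading term 3·x^3: subtract (3·x)·g(x) = 3·x^3 + 3·x^2 + 3·x, leaving 2·x^2 + 2·x + 2
  leading term 2·x^2: subtract (2)·g(x) = 2·x^2 + 2·x + 2, leaving 0
The remainder is 0, so f(x) = g(x) · h(x) with h(x) = 3·x^2 + 3·x + 2. Hence g | f, i.e. f ∈ (g).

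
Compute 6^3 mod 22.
Use repeated squaring. Binary(3) = 11. Walk through the bits of the exponent 3 left-to-right: at each bit after the leading one, square the running value, then multiply by 6 if the bit is 1 (always reducing mod 22):
  bit 1 = 1 (leading): start with 6.
  bit 2 = 1: square 6^2 = 36 ≡ 14; bit is 1, so multiply 14·6 = 84 ≡ 18 (mod 22).
Final value: 6^3 ≡ 18 (mod 22).

Final answer: 18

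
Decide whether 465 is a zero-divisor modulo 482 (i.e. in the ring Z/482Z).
gcd(465, 482) = 1, so 465 is a unit in Z/482Z (it has a multiplicative inverse). A unit cannot be a zero-divisor: if 465·b ≡ 0 then multiplying both sides by 465^(−1) gives b ≡ 0. So 465 is not a zero-divisor.

Final answer: NO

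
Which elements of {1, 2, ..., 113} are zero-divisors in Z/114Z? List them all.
nonzero zero-divisors of Z/114Z = {2, 3, 4, 6, 8, 9, 10, 12, 14, 15, 16, 18, 19, 20, 21, 22, 24, 26, 27, 28, 30, 32, 33, 34, 36, 38, 39, 40, 42, 44, 45, 46, 48, 50, 51, 52, 54, 56, 57, 58, 60, 62, 63, 64, 66, 68, 69, 70, 72, 74, 75, 76, 78, 80, 81, 82, 84, 86, 87, 88, 90, 92, 93, 94, 95, 96, 98, 99, 100, 102, 104, 105, 106, 108, 110, 111, 112}

An element a ∈ Z/114Z (with a ≠ 0) is a zero-divisor iff gcd(a, 114) > 1 (because a is a unit precisely when gcd(a, n) = 1, and in Z/nZ every nonzero, non-unit element is a zero-divisor). Scan a = 1, ..., 113 and keep those with gcd(a, 114) > 1:
  gcd(2, 114) = 2, gcd(3, 114) = 3, gcd(4, 114) = 2, gcd(6, 114) = 6, gcd(8, 114) = 2, gcd(9, 114) = 3, gcd(10, 114) = 2, gcd(12, 114) = 6, gcd(14, 114) = 2, gcd(15, 114) = 3, gcd(16, 114) = 2, gcd(18, 114) = 6, gcd(19, 114) = 19, gcd(20, 114) = 2, gcd(21, 114) = 3, gcd(22, 114) = 2, gcd(24, 114) = 6, gcd(26, 114) = 2, gcd(27, 114) = 3, gcd(28, 114) = 2, gcd(30, 114) = 6, gcd(32, 114) = 2, gcd(33, 114) = 3, gcd(34, 114) = 2, gcd(36, 114) = 6, gcd(38, 114) = 38, gcd(39, 114) = 3, gcd(40, 114) = 2, gcd(42, 114) = 6, gcd(44, 114) = 2, gcd(45, 114) = 3, gcd(46, 114) = 2, gcd(48, 114) = 6, gcd(50, 114) = 2, gcd(51, 114) = 3, gcd(52, 114) = 2, gcd(54, 114) = 6, gcd(56, 114) = 2, gcd(57, 114) = 57, gcd(58, 114) = 2, gcd(60, 114) = 6, gcd(62, 114) = 2, gcd(63, 114) = 3, gcd(64, 114) = 2, gcd(66, 114) = 6, gcd(68, 114) = 2, gcd(69, 114) = 3, gcd(70, 114) = 2, gcd(72, 114) = 6, gcd(74, 114) = 2, gcd(75, 114) = 3, gcd(76, 114) = 38, gcd(78, 114) = 6, gcd(80, 114) = 2, gcd(81, 114) = 3, gcd(82, 114) = 2, gcd(84, 114) = 6, gcd(86, 114) = 2, gcd(87, 114) = 3, gcd(88, 114) = 2, gcd(90, 114) = 6, gcd(92, 114) = 2, gcd(93, 114) = 3, gcd(94, 114) = 2, gcd(95, 114) = 19, gcd(96, 114) = 6, gcd(98, 114) = 2, gcd(99, 114) = 3, gcd(100, 114) = 2, gcd(102, 114) = 6, gcd(104, 114) = 2, gcd(105, 114) = 3, gcd(106, 114) = 2, gcd(108, 114) = 6, gcd(110, 114) = 2, gcd(111, 114) = 3, gcd(112, 114) = 2.
All other a ∈ {1, ..., 113} have gcd(a, 114) = 1 and are units. So the nonzero zero-divisors are exactly the 77 values of a appearing in this scan.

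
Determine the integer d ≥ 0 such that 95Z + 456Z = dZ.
In the PID Z, (a, b) is generated by gcd(a, b). Compute gcd(456, 95) with the extended Euclidean algorithm, tracking rows (r, s, t) with s·456 + t·95 = r:
  row A: (456, 1, 0)   [1·456 + 0·95 = 456]
  row B: (95, 0, 1)   [0·456 + 1·95 = 95]
  456 = 4·95 + 76   → row C = row A − 4·row B = (76, 1, −4)   [check: 1·456 − 4·95 = 76]
  95 = 1·76 + 19   → row D = row B − 1·row C = (19, −1, 5)   [check: −1·456 + 5·95 = 19]
  76 = 4·19 + 0   → remainder 0, stop. gcd = 19 (last nonzero row D).
So gcd(95, 456) = 19, with Bézout identity −1·456 + 5·95 = 19. Containment (⊇): the Bézout identity exhibits 19 as an element of (95, 456), giving (19) ⊆ (95, 456). Containment (⊆): since 19 | 95 and 19 | 456 (95 = 19·5, 456 = 19·24), every Z-linear combination of 95 and 456 is divisible by 19, so (95, 456) ⊆ (19). Therefore (95, 456) = (19), d = 19.

Final answer: (95, 456) = (19); d = 19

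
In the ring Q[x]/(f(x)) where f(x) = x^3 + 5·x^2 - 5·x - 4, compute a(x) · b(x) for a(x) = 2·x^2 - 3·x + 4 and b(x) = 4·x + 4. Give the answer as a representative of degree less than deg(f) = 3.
First multiply in Q[x] without reducing: a · b = 8·x^3 - 4·x^2 + 4·x + 16. Now divide by f(x) = x^3 + 5·x^2 - 5·x - 4, eliminating the leading term at each step:
  leading term 8·x^3: subtract (8)·f(x) = 8·x^3 + 40·x^2 - 40·x - 32, leaving -44·x^2 + 44·x + 48
The degree is now < 3, so this is the remainder. Hence a · b ≡ -44·x^2 + 44·x + 48 in Q[x]/(f).

Final answer: a · b ≡ -44·x^2 + 44·x + 48 (mod f(x))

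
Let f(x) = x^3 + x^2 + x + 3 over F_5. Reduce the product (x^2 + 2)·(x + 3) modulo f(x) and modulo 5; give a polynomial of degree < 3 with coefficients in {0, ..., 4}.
Multiply as integer polynomials: a · b = x^3 + 3·x^2 + 2·x + 6. Reducing coefficients mod 5: a · b ≡ x^3 + 3·x^2 + 2·x + 1. Now divide by f(x) = x^3 + x^2 + x + 3 in F_5[x], eliminating the leading term at each step:
  leading term x^3: subtract (1)·f(x) = x^3 + x^2 + x + 3, leaving 2·x^2 + x + 3 (coefficients mod 5)
The degree is now < 3, so this is the remainder. Hence a · b ≡ 2·x^2 + x + 3 in F_5[x]/(f).

Final answer: a · b ≡ 2·x^2 + x + 3 (mod f(x))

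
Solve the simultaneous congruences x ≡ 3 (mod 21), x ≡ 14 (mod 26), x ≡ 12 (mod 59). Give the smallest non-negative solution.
The moduli 21, 26, 59 are pairwise coprime, so by the CRT there is a unique solution mod 21·26·59 = 32214.
Solve by successive substitution. Start with x ≡ 3 (mod 21).
  Combine with x ≡ 14 (mod 26): write x = 3 + 21·t and require 3 + 21·t ≡ 14 (mod 26), i.e. 21·t ≡ 14 − 3 ≡ 11 (mod 26). Since 21^(−1) ≡ 5 (mod 26), t ≡ 5·11 ≡ 3 (mod 26). So x ≡ 3 + 21·3 = 66 (mod 546).
  Combine with x ≡ 12 (mod 59): write x = 66 + 546·t and require 66 + 546·t ≡ 12 (mod 59), i.e. 546·t ≡ 12 − 66 ≡ 5 (mod 59). Since 546^(−1) ≡ 4 (mod 59) (546 ≡ 15 (mod 59)), t ≡ 4·5 ≡ 20 (mod 59). So x ≡ 66 + 546·20 = 10986 (mod 32214).
Unique solution in [0, 32214): x = 10986.

Final answer: x ≡ 10986 (mod 32214); the representative in [0, 32214) is 10986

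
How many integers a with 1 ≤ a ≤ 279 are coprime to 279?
180

The number of a ∈ {1, ..., 279} with gcd(a, 279) = 1 is by definition Euler's totient φ(279). φ is multiplicative, with φ(p^e) = p^e − p^(e−1). Factorise 279 = 3^2 · 31. Then
  φ(279) = (3^2 − 3^1) · (31 − 1) = 6 · 30 = 180.
So there are 180 such integers.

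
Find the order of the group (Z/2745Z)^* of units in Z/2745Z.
(Z/2745Z)^* consists of the classes a with gcd(a, 2745) = 1, so its order is φ(2745). φ is multiplicative, with φ(p^e) = p^e − p^(e−1). Factorise 2745 = 3^2 · 5 · 61. Then
  φ(2745) = (3^2 − 3^1) · (5 − 1) · (61 − 1) = 6 · 4 · 60 = 1440.
Thus |(Z/2745Z)^*| = 1440.

Final answer: |(Z/2745Z)^*| = 1440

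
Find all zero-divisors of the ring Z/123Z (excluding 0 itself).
nonzero zero-divisors of Z/123Z = {3, 6, 9, 12, 15, 18, 21, 24, 27, 30, 33, 36, 39, 41, 42, 45, 48, 51, 54, 57, 60, 63, 66, 69, 72, 75, 78, 81, 82, 84, 87, 90, 93, 96, 99, 102, 105, 108, 111, 114, 117, 120}

An element a ∈ Z/123Z (with a ≠ 0) is a zero-divisor iff gcd(a, 123) > 1 (because a is a unit precisely when gcd(a, n) = 1, and in Z/nZ every nonzero, non-unit element is a zero-divisor). Scan a = 1, ..., 122 and keep those with gcd(a, 123) > 1:
  gcd(3, 123) = 3, gcd(6, 123) = 3, gcd(9, 123) = 3, gcd(12, 123) = 3, gcd(15, 123) = 3, gcd(18, 123) = 3, gcd(21, 123) = 3, gcd(24, 123) = 3, gcd(27, 123) = 3, gcd(30, 123) = 3, gcd(33, 123) = 3, gcd(36, 123) = 3, gcd(39, 123) = 3, gcd(41, 123) = 41, gcd(42, 123) = 3, gcd(45, 123) = 3, gcd(48, 123) = 3, gcd(51, 123) = 3, gcd(54, 123) = 3, gcd(57, 123) = 3, gcd(60, 123) = 3, gcd(63, 123) = 3, gcd(66, 123) = 3, gcd(69, 123) = 3, gcd(72, 123) = 3, gcd(75, 123) = 3, gcd(78, 123) = 3, gcd(81, 123) = 3, gcd(82, 123) = 41, gcd(84, 123) = 3, gcd(87, 123) = 3, gcd(90, 123) = 3, gcd(93, 123) = 3, gcd(96, 123) = 3, gcd(99, 123) = 3, gcd(102, 123) = 3, gcd(105, 123) = 3, gcd(108, 123) = 3, gcd(111, 123) = 3, gcd(114, 123) = 3, gcd(117, 123) = 3, gcd(120, 123) = 3.
All other a ∈ {1, ..., 122} have gcd(a, 123) = 1 and are units. So the nonzero zero-divisors are exactly the 42 values of a appearing in this scan.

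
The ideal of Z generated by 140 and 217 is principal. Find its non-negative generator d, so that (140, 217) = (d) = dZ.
(140, 217) = (7); d = 7

In the PID Z, (a, b) is generated by gcd(a, b). Compute gcd(217, 140) with the extended Euclidean algorithm, tracking rows (r, s, t) with s·217 + t·140 = r:
  row A: (217, 1, 0)   [1·217 + 0·140 = 217]
  row B: (140, 0, 1)   [0·217 + 1·140 = 140]
  217 = 1·140 + 77   → row C = row A − 1·row B = (77, 1, −1)   [check: 1·217 − 1·140 = 77]
  140 = 1·77 + 63   → row D = row B − 1·row C = (63, −1, 2)   [check: −1·217 + 2·140 = 63]
  77 = 1·63 + 14   → row E = row C − 1·row D = (14, 2, −3)   [check: 2·217 − 3·140 = 14]
  63 = 4·14 + 7   → row F = row D − 4·row E = (7, −9, 14)   [check: −9·217 + 14·140 = 7]
  14 = 2·7 + 0   → remainder 0, stop. gcd = 7 (last nonzero row F).
So gcd(140, 217) = 7, with Bézout identity −9·217 + 14·140 = 7. Containment (⊇): the Bézout identity exhibits 7 as an element of (140, 217), giving (7) ⊆ (140, 217). Containment (⊆): since 7 | 140 and 7 | 217 (140 = 7·20, 217 = 7·31), every Z-linear combination of 140 and 217 is divisible by 7, so (140, 217) ⊆ (7). Therefore (140, 217) = (7), d = 7.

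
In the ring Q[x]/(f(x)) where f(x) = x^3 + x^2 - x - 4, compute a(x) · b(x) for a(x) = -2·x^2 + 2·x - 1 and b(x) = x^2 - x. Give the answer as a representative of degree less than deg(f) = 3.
First multiply in Q[x] without reducing: a · b = -2·x^4 + 4·x^3 - 3·x^2 + x. Now divide by f(x) = x^3 + x^2 - x - 4, eliminating the leading term at each step:
  leading term -2·x^4: subtract (-2·x)·f(x) = -2·x^4 - 2·x^3 + 2·x^2 + 8·x, leaving 6·x^3 - 5·x^2 - 7·x
  leading term 6·x^3: subtract (6)·f(x) = 6·x^3 + 6·x^2 - 6·x - 24, leaving -11·x^2 - x + 24
The degree is now < 3, so this is the remainder. Hence a · b ≡ -11·x^2 - x + 24 in Q[x]/(f).

Final answer: a · b ≡ -11·x^2 - x + 24 (mod f(x))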